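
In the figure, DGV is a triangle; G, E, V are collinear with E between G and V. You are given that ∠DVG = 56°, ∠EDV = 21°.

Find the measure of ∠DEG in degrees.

∠DEG = 77°

1. ∠DVE = 56°  [E on ray VG]
2. ∠DEV = 103°  [△DEV]
3. ∠DEG = 77°  [linear pair at E on GV]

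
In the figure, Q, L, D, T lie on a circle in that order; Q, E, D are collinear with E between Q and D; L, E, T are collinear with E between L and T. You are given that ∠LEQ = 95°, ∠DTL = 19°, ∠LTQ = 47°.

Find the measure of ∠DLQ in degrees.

1. ∠DQL = 19°  [same arc LD]
2. ∠LDQ = 47°  [same arc QL]
3. ∠DLQ = 114°  [△QLD]

∠DLQ = 114°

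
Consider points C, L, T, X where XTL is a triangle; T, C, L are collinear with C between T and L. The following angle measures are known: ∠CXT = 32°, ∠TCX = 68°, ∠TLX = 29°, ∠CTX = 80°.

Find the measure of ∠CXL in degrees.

∠CXL = 39°

1. ∠LCX = 112°  [linear pair at C on TL]
2. ∠CLX = 29°  [C on ray LT]
3. ∠CXL = 39°  [△XCL]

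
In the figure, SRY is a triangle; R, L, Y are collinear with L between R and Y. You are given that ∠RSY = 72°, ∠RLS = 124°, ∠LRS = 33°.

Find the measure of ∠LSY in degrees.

∠LSY = 49°

1. ∠SLY = 56°  [linear pair at L on RY]
2. ∠SRY = 33°  [L on ray RY]
3. ∠RYS = 75°  [△SRY]
4. ∠LYS = 75°  [L on ray YR]
5. ∠LSY = 49°  [△SLY]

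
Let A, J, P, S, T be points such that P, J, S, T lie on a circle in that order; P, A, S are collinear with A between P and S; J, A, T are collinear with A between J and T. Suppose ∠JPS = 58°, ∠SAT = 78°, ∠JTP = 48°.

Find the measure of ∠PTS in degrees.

1. ∠JTS = 58°  [same arc JS]
2. ∠PAT = 102°  [linear pair at A on PS]
3. ∠PST = 44°  [△SAT]
4. ∠SPT = 30°  [△PAT]
5. ∠PTS = 106°  [△PST]

∠PTS = 106°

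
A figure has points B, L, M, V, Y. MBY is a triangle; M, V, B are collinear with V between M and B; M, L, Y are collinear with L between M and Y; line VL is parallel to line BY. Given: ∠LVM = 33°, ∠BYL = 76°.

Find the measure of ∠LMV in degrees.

∠LMV = 71°

1. ∠MBY = 33°  [VL∥BY, corresponding at V]
2. ∠BYM = 76°  [L on ray YM]
3. ∠BMY = 71°  [△MBY]
4. ∠LMV = 71°  [V on MB, L on MY]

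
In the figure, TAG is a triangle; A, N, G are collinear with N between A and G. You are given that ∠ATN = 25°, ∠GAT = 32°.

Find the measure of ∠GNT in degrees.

1. ∠NAT = 32°  [N on ray AG]
2. ∠ANT = 123°  [△TAN]
3. ∠GNT = 57°  [linear pair at N on AG]

∠GNT = 57°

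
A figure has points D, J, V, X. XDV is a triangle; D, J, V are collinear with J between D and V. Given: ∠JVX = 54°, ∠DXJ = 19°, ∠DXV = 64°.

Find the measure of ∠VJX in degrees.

1. ∠DVX = 54°  [J on ray VD]
2. ∠VDX = 62°  [△XDV]
3. ∠JDX = 62°  [J on ray DV]
4. ∠DJX = 99°  [△XDJ]
5. ∠VJX = 81°  [linear pair at J on DV]

∠VJX = 81°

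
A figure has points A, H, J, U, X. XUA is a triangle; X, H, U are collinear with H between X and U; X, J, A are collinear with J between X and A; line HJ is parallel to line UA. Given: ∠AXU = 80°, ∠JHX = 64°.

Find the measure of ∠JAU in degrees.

1. ∠HXJ = 80°  [H on XU, J on XA]
2. ∠HJX = 36°  [△XHJ]
3. ∠AJH = 144°  [linear pair at J on XA]
4. ∠JAU = 36°  [HJ∥UA, co-interior at A–J]

∠JAU = 36°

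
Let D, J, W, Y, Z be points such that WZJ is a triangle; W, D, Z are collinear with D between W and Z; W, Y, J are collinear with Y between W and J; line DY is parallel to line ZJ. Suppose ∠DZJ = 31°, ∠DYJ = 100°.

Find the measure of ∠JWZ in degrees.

∠JWZ = 69°

1. ∠JZW = 31°  [D on ray ZW]
2. ∠DYW = 80°  [linear pair at Y on WJ]
3. ∠WDY = 31°  [DY∥ZJ, corresponding at D]
4. ∠DWY = 69°  [△WDY]
5. ∠JWZ = 69°  [D on WZ, Y on WJ]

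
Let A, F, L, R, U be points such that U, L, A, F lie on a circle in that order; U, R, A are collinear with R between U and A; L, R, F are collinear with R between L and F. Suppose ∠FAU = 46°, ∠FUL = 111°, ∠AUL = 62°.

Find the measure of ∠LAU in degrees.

∠LAU = 23°

1. ∠FLU = 46°  [same arc UF]
2. ∠LFU = 23°  [△ULF]
3. ∠LAU = 23°  [same arc UL]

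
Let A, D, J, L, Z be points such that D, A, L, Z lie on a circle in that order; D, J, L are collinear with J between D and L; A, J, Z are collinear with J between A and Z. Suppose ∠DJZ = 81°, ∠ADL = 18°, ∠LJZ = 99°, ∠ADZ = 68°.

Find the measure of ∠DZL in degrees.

1. ∠AZL = 18°  [same arc AL]
2. ∠DLZ = 63°  [△LJZ]
3. ∠ALZ = 112°  [cyclic DALZ, opposite ∠D+∠L]
4. ∠LAZ = 50°  [△ALZ]
5. ∠LDZ = 50°  [same arc LZ]
6. ∠DZL = 67°  [△DLZ]

∠DZL = 67°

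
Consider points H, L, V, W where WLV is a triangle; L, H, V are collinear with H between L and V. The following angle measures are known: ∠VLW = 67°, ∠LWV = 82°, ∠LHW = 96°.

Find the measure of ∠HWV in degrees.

1. ∠LVW = 31°  [△WLV]
2. ∠VHW = 84°  [linear pair at H on LV]
3. ∠HVW = 31°  [H on ray VL]
4. ∠HWV = 65°  [△WHV]

∠HWV = 65°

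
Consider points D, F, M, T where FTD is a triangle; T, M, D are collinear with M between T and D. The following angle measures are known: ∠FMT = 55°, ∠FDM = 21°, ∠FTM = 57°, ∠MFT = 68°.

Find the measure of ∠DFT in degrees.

1. ∠FDT = 21°  [M on ray DT]
2. ∠DTF = 57°  [M on ray TD]
3. ∠DFT = 102°  [△FTD]

∠DFT = 102°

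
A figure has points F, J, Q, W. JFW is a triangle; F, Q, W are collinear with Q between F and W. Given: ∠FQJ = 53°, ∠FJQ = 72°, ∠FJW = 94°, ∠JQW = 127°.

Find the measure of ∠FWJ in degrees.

1. ∠JFQ = 55°  [△JFQ]
2. ∠JFW = 55°  [Q on ray FW]
3. ∠FWJ = 31°  [△JFW]

∠FWJ = 31°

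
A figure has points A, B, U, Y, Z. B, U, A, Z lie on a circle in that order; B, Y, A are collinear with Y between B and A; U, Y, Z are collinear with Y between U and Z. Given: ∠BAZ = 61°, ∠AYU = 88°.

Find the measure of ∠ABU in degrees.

1. ∠BUZ = 61°  [same arc BZ]
2. ∠BYU = 92°  [linear pair at Y on BA]
3. ∠ABU = 27°  [△BYU]

∠ABU = 27°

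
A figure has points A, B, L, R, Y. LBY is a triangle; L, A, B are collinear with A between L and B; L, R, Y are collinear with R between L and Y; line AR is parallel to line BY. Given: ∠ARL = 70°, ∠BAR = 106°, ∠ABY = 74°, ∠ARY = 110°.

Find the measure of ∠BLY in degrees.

∠BLY = 36°

1. ∠BYL = 70°  [AR∥BY, corresponding at R]
2. ∠LBY = 74°  [A on ray BL]
3. ∠BLY = 36°  [△LBY]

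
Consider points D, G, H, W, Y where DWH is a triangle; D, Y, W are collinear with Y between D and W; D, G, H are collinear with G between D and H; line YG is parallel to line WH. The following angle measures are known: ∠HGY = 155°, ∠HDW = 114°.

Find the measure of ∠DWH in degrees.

1. ∠DGY = 25°  [linear pair at G on DH]
2. ∠GDY = 114°  [Y on DW, G on DH]
3. ∠DYG = 41°  [△DYG]
4. ∠DWH = 41°  [YG∥WH, corresponding at Y]

∠DWH = 41°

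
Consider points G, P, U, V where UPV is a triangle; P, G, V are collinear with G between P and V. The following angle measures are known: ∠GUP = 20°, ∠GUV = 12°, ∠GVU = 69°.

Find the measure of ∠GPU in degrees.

∠GPU = 79°

1. ∠UGV = 99°  [△UGV]
2. ∠PGU = 81°  [linear pair at G on PV]
3. ∠GPU = 79°  [△UPG]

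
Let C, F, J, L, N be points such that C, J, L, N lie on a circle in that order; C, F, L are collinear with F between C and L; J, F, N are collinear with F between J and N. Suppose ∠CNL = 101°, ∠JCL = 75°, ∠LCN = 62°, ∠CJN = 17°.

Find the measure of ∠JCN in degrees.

1. ∠JNL = 75°  [same arc JL]
2. ∠LJN = 62°  [same arc LN]
3. ∠JLN = 43°  [△JLN]
4. ∠JCN = 137°  [cyclic CJLN, opposite ∠C+∠L]

∠JCN = 137°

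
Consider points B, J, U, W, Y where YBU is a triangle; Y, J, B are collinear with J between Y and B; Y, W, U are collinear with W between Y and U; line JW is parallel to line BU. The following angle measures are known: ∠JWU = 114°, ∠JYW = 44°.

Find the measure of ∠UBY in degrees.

1. ∠JWY = 66°  [linear pair at W on YU]
2. ∠WJY = 70°  [△YJW]
3. ∠UBY = 70°  [JW∥BU, corresponding at J]

∠UBY = 70°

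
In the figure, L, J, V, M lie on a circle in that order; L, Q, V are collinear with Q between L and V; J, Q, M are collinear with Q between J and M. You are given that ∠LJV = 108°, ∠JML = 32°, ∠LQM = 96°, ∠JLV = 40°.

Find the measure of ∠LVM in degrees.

∠LVM = 56°

1. ∠LMV = 72°  [cyclic LJVM, opposite ∠J+∠M]
2. ∠MLV = 52°  [△LQM]
3. ∠LVM = 56°  [△LVM]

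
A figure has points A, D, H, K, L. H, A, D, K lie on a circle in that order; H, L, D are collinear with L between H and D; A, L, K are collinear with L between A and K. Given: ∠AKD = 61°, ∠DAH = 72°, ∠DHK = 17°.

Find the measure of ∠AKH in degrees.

1. ∠AHD = 61°  [same arc AD]
2. ∠ADH = 47°  [△HAD]
3. ∠AKH = 47°  [same arc HA]

∠AKH = 47°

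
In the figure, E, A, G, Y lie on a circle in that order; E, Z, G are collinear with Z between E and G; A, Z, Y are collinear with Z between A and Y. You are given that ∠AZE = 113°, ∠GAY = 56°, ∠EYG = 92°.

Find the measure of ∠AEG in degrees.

1. ∠AZG = 67°  [linear pair at Z on EG]
2. ∠AGE = 57°  [△AZG]
3. ∠EAG = 88°  [cyclic EAGY, opposite ∠A+∠Y]
4. ∠AEG = 35°  [△EAG]

∠AEG = 35°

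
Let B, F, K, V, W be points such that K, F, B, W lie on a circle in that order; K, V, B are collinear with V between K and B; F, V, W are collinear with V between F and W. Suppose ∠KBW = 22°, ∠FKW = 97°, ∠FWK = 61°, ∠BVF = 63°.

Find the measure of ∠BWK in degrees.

1. ∠KFW = 22°  [same arc KW]
2. ∠FBK = 61°  [same arc KF]
3. ∠FVK = 117°  [linear pair at V on KB]
4. ∠BKF = 41°  [△KVF]
5. ∠BFK = 78°  [△KFB]
6. ∠BWK = 102°  [cyclic KFBW, opposite ∠F+∠W]

∠BWK = 102°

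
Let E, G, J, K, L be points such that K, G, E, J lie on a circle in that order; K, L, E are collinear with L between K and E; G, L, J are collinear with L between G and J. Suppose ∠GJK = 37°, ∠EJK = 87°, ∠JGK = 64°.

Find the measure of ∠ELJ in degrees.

∠ELJ = 66°

1. ∠GEK = 37°  [same arc KG]
2. ∠EGK = 93°  [cyclic KGEJ, opposite ∠G+∠J]
3. ∠JEK = 64°  [same arc KJ]
4. ∠EKG = 50°  [△KGE]
5. ∠EJG = 50°  [same arc GE]
6. ∠ELJ = 66°  [△ELJ]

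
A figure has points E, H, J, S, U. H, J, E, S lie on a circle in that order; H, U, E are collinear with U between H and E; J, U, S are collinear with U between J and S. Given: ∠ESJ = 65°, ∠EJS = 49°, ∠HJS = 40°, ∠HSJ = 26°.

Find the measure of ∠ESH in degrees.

1. ∠EHS = 49°  [same arc ES]
2. ∠HES = 40°  [same arc HS]
3. ∠ESH = 91°  [△HES]

∠ESH = 91°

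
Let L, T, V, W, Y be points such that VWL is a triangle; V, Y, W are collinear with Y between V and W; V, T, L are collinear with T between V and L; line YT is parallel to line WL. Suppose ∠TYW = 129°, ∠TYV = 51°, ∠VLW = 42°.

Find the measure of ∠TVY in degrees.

∠TVY = 87°

1. ∠LWV = 51°  [YT∥WL, corresponding at Y]
2. ∠LVW = 87°  [△VWL]
3. ∠TVY = 87°  [Y on VW, T on VL]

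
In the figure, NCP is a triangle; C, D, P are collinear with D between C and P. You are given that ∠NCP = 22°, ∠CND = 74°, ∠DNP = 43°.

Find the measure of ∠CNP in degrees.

1. ∠DCN = 22°  [D on ray CP]
2. ∠CDN = 84°  [△NCD]
3. ∠NDP = 96°  [linear pair at D on CP]
4. ∠DPN = 41°  [△NDP]
5. ∠CPN = 41°  [D on ray PC]
6. ∠CNP = 117°  [△NCP]

∠CNP = 117°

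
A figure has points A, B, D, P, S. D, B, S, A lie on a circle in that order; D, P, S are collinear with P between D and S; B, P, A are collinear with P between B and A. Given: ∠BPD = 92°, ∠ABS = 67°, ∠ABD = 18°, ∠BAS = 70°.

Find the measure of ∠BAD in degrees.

1. ∠APS = 92°  [vertical angles at P]
2. ∠ADS = 67°  [same arc SA]
3. ∠APD = 88°  [linear pair at P on DS]
4. ∠BAD = 25°  [△DPA]

∠BAD = 25°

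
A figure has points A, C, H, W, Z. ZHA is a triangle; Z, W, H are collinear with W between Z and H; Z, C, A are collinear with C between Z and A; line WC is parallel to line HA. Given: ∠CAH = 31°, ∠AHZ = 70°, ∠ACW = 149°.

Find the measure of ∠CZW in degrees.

∠CZW = 79°

1. ∠HAZ = 31°  [C on ray AZ]
2. ∠AZH = 79°  [△ZHA]
3. ∠CZW = 79°  [W on ZH, C on ZA]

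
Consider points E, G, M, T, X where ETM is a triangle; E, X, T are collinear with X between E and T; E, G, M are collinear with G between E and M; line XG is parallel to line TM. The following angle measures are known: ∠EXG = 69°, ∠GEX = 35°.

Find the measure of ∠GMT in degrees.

∠GMT = 76°

1. ∠EGX = 76°  [△EXG]
2. ∠MGX = 104°  [linear pair at G on EM]
3. ∠GMT = 76°  [XG∥TM, co-interior at M–G]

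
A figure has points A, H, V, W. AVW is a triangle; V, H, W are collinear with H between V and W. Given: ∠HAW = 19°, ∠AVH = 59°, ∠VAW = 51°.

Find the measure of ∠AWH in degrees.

∠AWH = 70°

1. ∠AVW = 59°  [H on ray VW]
2. ∠AWV = 70°  [△AVW]
3. ∠AWH = 70°  [H on ray WV]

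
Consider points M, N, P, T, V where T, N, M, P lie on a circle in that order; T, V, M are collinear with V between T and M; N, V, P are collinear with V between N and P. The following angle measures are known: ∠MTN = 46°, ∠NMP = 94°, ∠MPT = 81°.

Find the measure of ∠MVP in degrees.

1. ∠MPN = 46°  [same arc NM]
2. ∠MNP = 40°  [△NMP]
3. ∠MTP = 40°  [same arc MP]
4. ∠PMT = 59°  [△TMP]
5. ∠MVP = 75°  [△MVP]

∠MVP = 75°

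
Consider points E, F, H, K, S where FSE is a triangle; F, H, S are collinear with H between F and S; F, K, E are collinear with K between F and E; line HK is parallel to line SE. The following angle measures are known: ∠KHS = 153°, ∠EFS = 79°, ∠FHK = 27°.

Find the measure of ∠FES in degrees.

1. ∠HFK = 79°  [H on FS, K on FE]
2. ∠FKH = 74°  [△FHK]
3. ∠FES = 74°  [HK∥SE, corresponding at K]

∠FES = 74°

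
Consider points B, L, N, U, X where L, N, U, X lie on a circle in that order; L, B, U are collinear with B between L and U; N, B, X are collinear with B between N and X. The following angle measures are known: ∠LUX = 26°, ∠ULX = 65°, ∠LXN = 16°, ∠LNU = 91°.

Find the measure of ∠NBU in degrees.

1. ∠UNX = 65°  [same arc UX]
2. ∠LUN = 16°  [same arc LN]
3. ∠NBU = 99°  [△NBU]

∠NBU = 99°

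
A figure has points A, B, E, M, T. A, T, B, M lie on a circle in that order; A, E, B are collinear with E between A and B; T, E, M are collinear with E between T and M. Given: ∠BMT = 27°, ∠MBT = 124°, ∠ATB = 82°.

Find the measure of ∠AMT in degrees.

1. ∠BAT = 27°  [same arc TB]
2. ∠ABT = 71°  [△ATB]
3. ∠AMT = 71°  [same arc AT]

∠AMT = 71°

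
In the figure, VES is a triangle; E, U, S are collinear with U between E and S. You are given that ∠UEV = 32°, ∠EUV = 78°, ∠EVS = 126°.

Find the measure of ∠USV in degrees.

1. ∠SEV = 32°  [U on ray ES]
2. ∠ESV = 22°  [△VES]
3. ∠USV = 22°  [U on ray SE]

∠USV = 22°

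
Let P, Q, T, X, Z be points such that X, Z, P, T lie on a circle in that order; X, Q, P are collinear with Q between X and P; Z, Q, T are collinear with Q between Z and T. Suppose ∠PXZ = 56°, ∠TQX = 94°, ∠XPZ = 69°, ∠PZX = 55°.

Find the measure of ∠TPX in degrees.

1. ∠PTZ = 56°  [same arc ZP]
2. ∠PQT = 86°  [linear pair at Q on XP]
3. ∠TPX = 38°  [△PQT]

∠TPX = 38°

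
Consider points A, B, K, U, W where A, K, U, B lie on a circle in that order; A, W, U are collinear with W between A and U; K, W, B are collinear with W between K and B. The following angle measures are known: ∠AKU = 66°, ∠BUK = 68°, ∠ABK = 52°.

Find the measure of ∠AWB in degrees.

1. ∠ABU = 114°  [cyclic AKUB, opposite ∠K+∠B]
2. ∠BAK = 112°  [cyclic AKUB, opposite ∠A+∠U]
3. ∠AKB = 16°  [△AKB]
4. ∠AUB = 16°  [same arc AB]
5. ∠BAU = 50°  [△AUB]
6. ∠AWB = 78°  [△AWB]

∠AWB = 78°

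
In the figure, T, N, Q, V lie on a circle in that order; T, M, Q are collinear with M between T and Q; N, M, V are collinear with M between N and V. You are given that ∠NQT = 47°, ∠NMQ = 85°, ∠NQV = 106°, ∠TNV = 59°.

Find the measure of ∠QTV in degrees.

1. ∠NVT = 47°  [same arc TN]
2. ∠TMV = 85°  [vertical angles at M]
3. ∠QTV = 48°  [△TMV]

∠QTV = 48°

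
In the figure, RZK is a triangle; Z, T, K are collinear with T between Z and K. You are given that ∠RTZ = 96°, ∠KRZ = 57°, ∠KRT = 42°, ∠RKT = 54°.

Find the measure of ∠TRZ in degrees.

1. ∠RKZ = 54°  [T on ray KZ]
2. ∠KZR = 69°  [△RZK]
3. ∠RZT = 69°  [T on ray ZK]
4. ∠TRZ = 15°  [△RZT]

∠TRZ = 15°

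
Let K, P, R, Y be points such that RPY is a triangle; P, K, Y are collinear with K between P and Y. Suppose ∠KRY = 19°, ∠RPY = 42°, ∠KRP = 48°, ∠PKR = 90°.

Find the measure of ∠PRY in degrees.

∠PRY = 67°

1. ∠RKY = 90°  [linear pair at K on PY]
2. ∠KYR = 71°  [△RKY]
3. ∠PYR = 71°  [K on ray YP]
4. ∠PRY = 67°  [△RPY]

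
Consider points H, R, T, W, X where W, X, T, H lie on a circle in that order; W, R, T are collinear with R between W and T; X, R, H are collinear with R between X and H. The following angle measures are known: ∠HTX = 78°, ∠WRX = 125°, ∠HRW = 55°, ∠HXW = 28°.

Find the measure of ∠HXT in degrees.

1. ∠HRT = 125°  [vertical angles at R]
2. ∠HTW = 28°  [same arc WH]
3. ∠THX = 27°  [△TRH]
4. ∠HXT = 75°  [△XTH]

∠HXT = 75°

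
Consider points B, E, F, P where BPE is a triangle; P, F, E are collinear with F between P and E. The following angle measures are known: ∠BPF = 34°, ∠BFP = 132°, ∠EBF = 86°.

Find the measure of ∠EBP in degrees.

∠EBP = 100°

1. ∠BPE = 34°  [F on ray PE]
2. ∠BFE = 48°  [linear pair at F on PE]
3. ∠BEF = 46°  [△BFE]
4. ∠BEP = 46°  [F on ray EP]
5. ∠EBP = 100°  [△BPE]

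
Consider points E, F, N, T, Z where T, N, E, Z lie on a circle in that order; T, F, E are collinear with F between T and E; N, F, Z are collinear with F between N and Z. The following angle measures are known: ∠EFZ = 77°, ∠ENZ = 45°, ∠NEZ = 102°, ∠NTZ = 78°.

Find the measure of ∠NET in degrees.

1. ∠NFT = 77°  [vertical angles at F]
2. ∠EFN = 103°  [linear pair at F on TE]
3. ∠NET = 32°  [△NFE]

∠NET = 32°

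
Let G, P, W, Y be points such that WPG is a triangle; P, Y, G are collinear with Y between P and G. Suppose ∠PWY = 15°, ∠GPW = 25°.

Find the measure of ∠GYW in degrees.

∠GYW = 40°

1. ∠WPY = 25°  [Y on ray PG]
2. ∠PYW = 140°  [△WPY]
3. ∠GYW = 40°  [linear pair at Y on PG]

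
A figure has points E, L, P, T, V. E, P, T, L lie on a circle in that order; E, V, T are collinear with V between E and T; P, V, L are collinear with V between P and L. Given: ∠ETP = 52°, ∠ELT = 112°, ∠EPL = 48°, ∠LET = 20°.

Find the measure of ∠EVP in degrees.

1. ∠EPT = 68°  [cyclic EPTL, opposite ∠P+∠L]
2. ∠PET = 60°  [△EPT]
3. ∠EVP = 72°  [△EVP]

∠EVP = 72°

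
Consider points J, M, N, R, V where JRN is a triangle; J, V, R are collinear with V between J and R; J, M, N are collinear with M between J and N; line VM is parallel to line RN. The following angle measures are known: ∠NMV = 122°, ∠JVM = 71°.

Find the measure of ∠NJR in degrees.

∠NJR = 51°

1. ∠JMV = 58°  [linear pair at M on JN]
2. ∠MJV = 51°  [△JVM]
3. ∠NJR = 51°  [V on JR, M on JN]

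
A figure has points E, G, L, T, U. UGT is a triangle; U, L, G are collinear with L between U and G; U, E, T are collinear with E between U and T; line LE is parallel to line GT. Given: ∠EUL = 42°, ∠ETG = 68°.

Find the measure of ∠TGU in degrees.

∠TGU = 70°

1. ∠GUT = 42°  [L on UG, E on UT]
2. ∠GTU = 68°  [E on ray TU]
3. ∠TGU = 70°  [△UGT]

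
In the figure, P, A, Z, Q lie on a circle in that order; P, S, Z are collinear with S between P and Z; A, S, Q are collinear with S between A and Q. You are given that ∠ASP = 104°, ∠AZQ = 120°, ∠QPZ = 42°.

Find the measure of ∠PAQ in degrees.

∠PAQ = 58°

1. ∠QSZ = 104°  [vertical angles at S]
2. ∠APQ = 60°  [cyclic PAZQ, opposite ∠P+∠Z]
3. ∠PSQ = 76°  [linear pair at S on PZ]
4. ∠AQP = 62°  [△PSQ]
5. ∠PAQ = 58°  [△PAQ]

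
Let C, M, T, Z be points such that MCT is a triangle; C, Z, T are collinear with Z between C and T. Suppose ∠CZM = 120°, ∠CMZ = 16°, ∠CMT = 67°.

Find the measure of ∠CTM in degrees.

1. ∠MCZ = 44°  [△MCZ]
2. ∠MCT = 44°  [Z on ray CT]
3. ∠CTM = 69°  [△MCT]

∠CTM = 69°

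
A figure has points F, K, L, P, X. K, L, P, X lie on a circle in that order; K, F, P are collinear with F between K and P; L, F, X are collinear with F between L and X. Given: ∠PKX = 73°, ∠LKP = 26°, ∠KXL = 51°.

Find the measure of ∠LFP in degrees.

∠LFP = 56°

1. ∠PLX = 73°  [same arc PX]
2. ∠KPL = 51°  [same arc KL]
3. ∠LFP = 56°  [△LFP]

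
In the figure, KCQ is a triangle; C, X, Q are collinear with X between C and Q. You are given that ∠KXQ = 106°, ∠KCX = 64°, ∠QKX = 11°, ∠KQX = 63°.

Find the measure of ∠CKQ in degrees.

1. ∠KCQ = 64°  [X on ray CQ]
2. ∠CQK = 63°  [X on ray QC]
3. ∠CKQ = 53°  [△KCQ]

∠CKQ = 53°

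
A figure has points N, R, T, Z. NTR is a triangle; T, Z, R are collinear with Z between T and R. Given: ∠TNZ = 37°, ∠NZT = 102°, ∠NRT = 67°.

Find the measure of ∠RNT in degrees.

1. ∠NTZ = 41°  [△NTZ]
2. ∠NTR = 41°  [Z on ray TR]
3. ∠RNT = 72°  [△NTR]

∠RNT = 72°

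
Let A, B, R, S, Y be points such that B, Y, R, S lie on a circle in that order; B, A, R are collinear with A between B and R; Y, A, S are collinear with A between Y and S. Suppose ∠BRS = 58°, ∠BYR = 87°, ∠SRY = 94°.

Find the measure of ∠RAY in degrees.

1. ∠BYS = 58°  [same arc BS]
2. ∠BSR = 93°  [cyclic BYRS, opposite ∠Y+∠S]
3. ∠SBY = 86°  [cyclic BYRS, opposite ∠B+∠R]
4. ∠BSY = 36°  [△BYS]
5. ∠RBS = 29°  [△BRS]
6. ∠BRY = 36°  [same arc BY]
7. ∠RYS = 29°  [same arc RS]
8. ∠RAY = 115°  [△YAR]

∠RAY = 115°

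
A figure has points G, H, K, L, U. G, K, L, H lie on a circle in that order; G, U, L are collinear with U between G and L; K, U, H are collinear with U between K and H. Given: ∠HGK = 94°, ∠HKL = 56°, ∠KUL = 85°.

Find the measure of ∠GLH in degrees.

1. ∠HLK = 86°  [cyclic GKLH, opposite ∠G+∠L]
2. ∠KHL = 38°  [△KLH]
3. ∠GUH = 85°  [vertical angles at U]
4. ∠HUL = 95°  [linear pair at U on GL]
5. ∠GLH = 47°  [△LUH]

∠GLH = 47°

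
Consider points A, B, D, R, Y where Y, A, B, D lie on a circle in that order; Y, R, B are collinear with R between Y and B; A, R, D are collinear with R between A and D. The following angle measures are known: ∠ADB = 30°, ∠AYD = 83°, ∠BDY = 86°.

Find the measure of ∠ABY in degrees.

1. ∠AYB = 30°  [same arc AB]
2. ∠BAY = 94°  [cyclic YABD, opposite ∠A+∠D]
3. ∠ABY = 56°  [△YAB]

∠ABY = 56°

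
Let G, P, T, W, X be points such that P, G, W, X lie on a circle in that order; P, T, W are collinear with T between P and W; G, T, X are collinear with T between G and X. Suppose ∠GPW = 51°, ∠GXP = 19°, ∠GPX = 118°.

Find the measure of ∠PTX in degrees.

∠PTX = 94°

1. ∠GXW = 51°  [same arc GW]
2. ∠GWP = 19°  [same arc PG]
3. ∠GWX = 62°  [cyclic PGWX, opposite ∠P+∠W]
4. ∠WGX = 67°  [△GWX]
5. ∠GTW = 94°  [△GTW]
6. ∠PTX = 94°  [vertical angles at T]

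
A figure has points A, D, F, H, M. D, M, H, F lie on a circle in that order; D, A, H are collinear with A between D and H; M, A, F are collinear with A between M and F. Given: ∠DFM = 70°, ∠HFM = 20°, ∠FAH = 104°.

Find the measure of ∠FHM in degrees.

∠FHM = 126°

1. ∠HDM = 20°  [same arc MH]
2. ∠DAM = 104°  [vertical angles at A]
3. ∠DMF = 56°  [△DAM]
4. ∠FDM = 54°  [△DMF]
5. ∠FHM = 126°  [cyclic DMHF, opposite ∠D+∠H]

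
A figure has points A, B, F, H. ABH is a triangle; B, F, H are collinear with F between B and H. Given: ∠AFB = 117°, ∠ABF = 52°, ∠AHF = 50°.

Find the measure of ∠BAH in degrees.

∠BAH = 78°

1. ∠ABH = 52°  [F on ray BH]
2. ∠AHB = 50°  [F on ray HB]
3. ∠BAH = 78°  [△ABH]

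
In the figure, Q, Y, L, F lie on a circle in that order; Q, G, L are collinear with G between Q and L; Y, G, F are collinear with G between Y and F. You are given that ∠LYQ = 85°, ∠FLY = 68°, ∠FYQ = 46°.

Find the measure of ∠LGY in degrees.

1. ∠LFQ = 95°  [cyclic QYLF, opposite ∠Y+∠F]
2. ∠FQY = 112°  [cyclic QYLF, opposite ∠Q+∠L]
3. ∠FLQ = 46°  [same arc QF]
4. ∠QFY = 22°  [△QYF]
5. ∠FQL = 39°  [△QLF]
6. ∠QLY = 22°  [same arc QY]
7. ∠FYL = 39°  [same arc LF]
8. ∠LGY = 119°  [△YGL]

∠LGY = 119°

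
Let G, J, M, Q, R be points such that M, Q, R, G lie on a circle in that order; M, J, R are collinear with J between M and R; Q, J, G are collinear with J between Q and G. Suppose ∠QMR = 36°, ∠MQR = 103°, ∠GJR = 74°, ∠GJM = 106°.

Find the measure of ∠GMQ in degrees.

1. ∠MRQ = 41°  [△MQR]
2. ∠MJQ = 74°  [vertical angles at J]
3. ∠MGQ = 41°  [same arc MQ]
4. ∠GQM = 70°  [△MJQ]
5. ∠GMQ = 69°  [△MQG]

∠GMQ = 69°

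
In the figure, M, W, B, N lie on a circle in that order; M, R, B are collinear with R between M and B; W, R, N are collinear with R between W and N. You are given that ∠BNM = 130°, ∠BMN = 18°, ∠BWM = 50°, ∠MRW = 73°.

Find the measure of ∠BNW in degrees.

1. ∠MBN = 32°  [△MBN]
2. ∠BRN = 73°  [vertical angles at R]
3. ∠BNW = 75°  [△BRN]

∠BNW = 75°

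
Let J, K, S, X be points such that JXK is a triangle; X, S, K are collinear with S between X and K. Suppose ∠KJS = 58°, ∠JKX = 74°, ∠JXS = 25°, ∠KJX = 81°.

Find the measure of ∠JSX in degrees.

1. ∠JKS = 74°  [S on ray KX]
2. ∠JSK = 48°  [△JSK]
3. ∠JSX = 132°  [linear pair at S on XK]

∠JSX = 132°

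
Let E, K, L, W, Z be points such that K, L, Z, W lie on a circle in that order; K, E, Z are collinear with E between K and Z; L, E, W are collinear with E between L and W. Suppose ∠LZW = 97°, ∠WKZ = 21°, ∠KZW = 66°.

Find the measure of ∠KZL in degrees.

1. ∠LKW = 83°  [cyclic KLZW, opposite ∠K+∠Z]
2. ∠KLW = 66°  [same arc KW]
3. ∠KWL = 31°  [△KLW]
4. ∠KZL = 31°  [same arc KL]

∠KZL = 31°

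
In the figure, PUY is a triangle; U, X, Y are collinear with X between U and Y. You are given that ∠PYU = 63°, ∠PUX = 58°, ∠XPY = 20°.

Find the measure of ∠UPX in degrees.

1. ∠PYX = 63°  [X on ray YU]
2. ∠PXY = 97°  [△PXY]
3. ∠PXU = 83°  [linear pair at X on UY]
4. ∠UPX = 39°  [△PUX]

∠UPX = 39°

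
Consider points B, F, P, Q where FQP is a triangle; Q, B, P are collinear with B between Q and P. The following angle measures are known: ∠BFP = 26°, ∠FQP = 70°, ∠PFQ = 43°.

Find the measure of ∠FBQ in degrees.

∠FBQ = 93°

1. ∠FPQ = 67°  [△FQP]
2. ∠BPF = 67°  [B on ray PQ]
3. ∠FBP = 87°  [△FBP]
4. ∠FBQ = 93°  [linear pair at B on QP]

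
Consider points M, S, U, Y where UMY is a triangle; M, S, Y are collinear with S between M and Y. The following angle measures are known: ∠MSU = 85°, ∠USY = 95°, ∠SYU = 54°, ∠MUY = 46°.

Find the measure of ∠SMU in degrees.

1. ∠MYU = 54°  [S on ray YM]
2. ∠UMY = 80°  [△UMY]
3. ∠SMU = 80°  [S on ray MY]

∠SMU = 80°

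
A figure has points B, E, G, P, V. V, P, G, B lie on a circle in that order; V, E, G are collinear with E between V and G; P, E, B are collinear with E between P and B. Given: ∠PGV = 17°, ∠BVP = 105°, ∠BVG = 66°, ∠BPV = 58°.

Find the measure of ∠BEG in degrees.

∠BEG = 83°

1. ∠PBV = 17°  [same arc VP]
2. ∠BEV = 97°  [△VEB]
3. ∠BEG = 83°  [linear pair at E on VG]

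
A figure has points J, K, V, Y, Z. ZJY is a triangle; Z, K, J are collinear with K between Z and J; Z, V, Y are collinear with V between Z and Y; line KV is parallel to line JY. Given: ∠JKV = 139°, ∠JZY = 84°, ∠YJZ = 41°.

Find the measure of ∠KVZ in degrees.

1. ∠VKZ = 41°  [linear pair at K on ZJ]
2. ∠KZV = 84°  [K on ZJ, V on ZY]
3. ∠KVZ = 55°  [△ZKV]

∠KVZ = 55°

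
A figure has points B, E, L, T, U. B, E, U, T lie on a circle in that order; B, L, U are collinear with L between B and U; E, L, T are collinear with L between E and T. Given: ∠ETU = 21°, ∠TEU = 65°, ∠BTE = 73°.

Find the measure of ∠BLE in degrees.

∠BLE = 138°

1. ∠BUE = 73°  [same arc BE]
2. ∠ELU = 42°  [△ELU]
3. ∠BLE = 138°  [linear pair at L on BU]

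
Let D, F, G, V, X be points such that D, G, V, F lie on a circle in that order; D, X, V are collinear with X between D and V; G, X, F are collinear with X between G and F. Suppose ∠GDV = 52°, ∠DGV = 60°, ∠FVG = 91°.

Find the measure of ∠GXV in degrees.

∠GXV = 75°

1. ∠GFV = 52°  [same arc GV]
2. ∠DVG = 68°  [△DGV]
3. ∠FGV = 37°  [△GVF]
4. ∠GXV = 75°  [△GXV]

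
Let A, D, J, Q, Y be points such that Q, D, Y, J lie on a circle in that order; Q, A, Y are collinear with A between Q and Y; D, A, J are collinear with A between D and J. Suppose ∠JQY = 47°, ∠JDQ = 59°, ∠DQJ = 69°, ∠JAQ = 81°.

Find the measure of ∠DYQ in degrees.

1. ∠JDY = 47°  [same arc YJ]
2. ∠DAY = 81°  [vertical angles at A]
3. ∠DYQ = 52°  [△DAY]

∠DYQ = 52°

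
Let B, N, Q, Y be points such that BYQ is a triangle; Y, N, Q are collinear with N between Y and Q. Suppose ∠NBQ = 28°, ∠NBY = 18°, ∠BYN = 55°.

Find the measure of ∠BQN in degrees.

1. ∠BNY = 107°  [△BYN]
2. ∠BNQ = 73°  [linear pair at N on YQ]
3. ∠BQN = 79°  [△BNQ]

∠BQN = 79°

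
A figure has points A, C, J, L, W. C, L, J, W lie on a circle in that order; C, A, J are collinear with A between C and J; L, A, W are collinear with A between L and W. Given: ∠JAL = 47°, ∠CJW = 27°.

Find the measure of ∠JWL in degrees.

∠JWL = 20°

1. ∠CAW = 47°  [vertical angles at A]
2. ∠JAW = 133°  [linear pair at A on CJ]
3. ∠JWL = 20°  [△JAW]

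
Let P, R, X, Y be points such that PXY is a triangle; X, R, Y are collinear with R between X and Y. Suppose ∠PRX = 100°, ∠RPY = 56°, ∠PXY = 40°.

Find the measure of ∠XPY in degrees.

∠XPY = 96°

1. ∠PRY = 80°  [linear pair at R on XY]
2. ∠PYR = 44°  [△PRY]
3. ∠PYX = 44°  [R on ray YX]
4. ∠XPY = 96°  [△PXY]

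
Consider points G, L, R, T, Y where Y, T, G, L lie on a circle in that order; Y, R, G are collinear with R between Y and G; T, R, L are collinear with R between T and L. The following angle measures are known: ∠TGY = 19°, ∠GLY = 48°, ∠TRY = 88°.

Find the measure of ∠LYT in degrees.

∠LYT = 98°

1. ∠TLY = 19°  [same arc YT]
2. ∠GTY = 132°  [cyclic YTGL, opposite ∠T+∠L]
3. ∠GYT = 29°  [△YTG]
4. ∠LTY = 63°  [△YRT]
5. ∠LYT = 98°  [△YTL]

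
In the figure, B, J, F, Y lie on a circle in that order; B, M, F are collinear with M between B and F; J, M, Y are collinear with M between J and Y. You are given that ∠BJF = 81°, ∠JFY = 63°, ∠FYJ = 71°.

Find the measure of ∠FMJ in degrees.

1. ∠FJY = 46°  [△JFY]
2. ∠FBJ = 71°  [same arc JF]
3. ∠BFJ = 28°  [△BJF]
4. ∠FMJ = 106°  [△JMF]

∠FMJ = 106°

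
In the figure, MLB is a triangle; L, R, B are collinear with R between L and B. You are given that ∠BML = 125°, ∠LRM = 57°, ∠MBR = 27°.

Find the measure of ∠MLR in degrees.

∠MLR = 28°

1. ∠LBM = 27°  [R on ray BL]
2. ∠BLM = 28°  [△MLB]
3. ∠MLR = 28°  [R on ray LB]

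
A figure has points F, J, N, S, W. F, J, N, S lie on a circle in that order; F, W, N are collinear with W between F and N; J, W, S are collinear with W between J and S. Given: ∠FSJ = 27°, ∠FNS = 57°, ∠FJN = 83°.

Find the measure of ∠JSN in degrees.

1. ∠FNJ = 27°  [same arc FJ]
2. ∠JFN = 70°  [△FJN]
3. ∠JSN = 70°  [same arc JN]

∠JSN = 70°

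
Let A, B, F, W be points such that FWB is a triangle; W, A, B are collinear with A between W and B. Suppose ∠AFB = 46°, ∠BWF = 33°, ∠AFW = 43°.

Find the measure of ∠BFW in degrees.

1. ∠AWF = 33°  [A on ray WB]
2. ∠FAW = 104°  [△FWA]
3. ∠BAF = 76°  [linear pair at A on WB]
4. ∠ABF = 58°  [△FAB]
5. ∠FBW = 58°  [A on ray BW]
6. ∠BFW = 89°  [△FWB]

∠BFW = 89°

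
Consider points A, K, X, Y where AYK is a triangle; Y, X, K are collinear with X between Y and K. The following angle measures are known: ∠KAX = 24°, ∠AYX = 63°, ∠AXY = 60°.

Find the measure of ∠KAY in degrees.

1. ∠AYK = 63°  [X on ray YK]
2. ∠AXK = 120°  [linear pair at X on YK]
3. ∠AKX = 36°  [△AXK]
4. ∠AKY = 36°  [X on ray KY]
5. ∠KAY = 81°  [△AYK]

∠KAY = 81°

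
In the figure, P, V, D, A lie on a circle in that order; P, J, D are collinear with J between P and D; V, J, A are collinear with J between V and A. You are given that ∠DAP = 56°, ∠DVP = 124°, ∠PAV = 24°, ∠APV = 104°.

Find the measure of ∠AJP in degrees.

1. ∠AVP = 52°  [△PVA]
2. ∠ADP = 52°  [same arc PA]
3. ∠APD = 72°  [△PDA]
4. ∠AJP = 84°  [△PJA]

∠AJP = 84°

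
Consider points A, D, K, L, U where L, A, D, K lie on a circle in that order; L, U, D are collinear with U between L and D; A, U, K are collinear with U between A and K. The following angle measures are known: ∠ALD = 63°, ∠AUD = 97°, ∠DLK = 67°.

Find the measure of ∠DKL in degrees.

∠DKL = 79°

1. ∠AKD = 63°  [same arc AD]
2. ∠KUL = 97°  [vertical angles at U]
3. ∠DUK = 83°  [linear pair at U on LD]
4. ∠KDL = 34°  [△DUK]
5. ∠DKL = 79°  [△LDK]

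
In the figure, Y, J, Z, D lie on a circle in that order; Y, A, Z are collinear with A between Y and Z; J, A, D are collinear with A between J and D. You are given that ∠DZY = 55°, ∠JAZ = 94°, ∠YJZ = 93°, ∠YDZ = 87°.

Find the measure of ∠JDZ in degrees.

∠JDZ = 39°

1. ∠DJY = 55°  [same arc YD]
2. ∠JAY = 86°  [linear pair at A on YZ]
3. ∠JYZ = 39°  [△YAJ]
4. ∠JDZ = 39°  [same arc JZ]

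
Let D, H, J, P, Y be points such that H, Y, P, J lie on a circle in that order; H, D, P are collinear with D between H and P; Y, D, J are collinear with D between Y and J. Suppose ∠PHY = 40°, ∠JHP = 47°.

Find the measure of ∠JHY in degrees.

∠JHY = 87°

1. ∠PJY = 40°  [same arc YP]
2. ∠JYP = 47°  [same arc PJ]
3. ∠JPY = 93°  [△YPJ]
4. ∠JHY = 87°  [cyclic HYPJ, opposite ∠H+∠P]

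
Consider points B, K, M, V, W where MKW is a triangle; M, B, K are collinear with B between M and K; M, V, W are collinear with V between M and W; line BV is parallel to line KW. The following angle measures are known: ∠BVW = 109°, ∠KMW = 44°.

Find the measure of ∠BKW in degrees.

∠BKW = 65°

1. ∠BVM = 71°  [linear pair at V on MW]
2. ∠BMV = 44°  [B on MK, V on MW]
3. ∠MBV = 65°  [△MBV]
4. ∠KBV = 115°  [linear pair at B on MK]
5. ∠BKW = 65°  [BV∥KW, co-interior at K–B]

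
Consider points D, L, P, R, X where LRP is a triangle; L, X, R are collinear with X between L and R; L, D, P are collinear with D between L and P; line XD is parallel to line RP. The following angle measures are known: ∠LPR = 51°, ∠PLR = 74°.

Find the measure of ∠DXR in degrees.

∠DXR = 125°

1. ∠LRP = 55°  [△LRP]
2. ∠DXL = 55°  [XD∥RP, corresponding at X]
3. ∠DXR = 125°  [linear pair at X on LR]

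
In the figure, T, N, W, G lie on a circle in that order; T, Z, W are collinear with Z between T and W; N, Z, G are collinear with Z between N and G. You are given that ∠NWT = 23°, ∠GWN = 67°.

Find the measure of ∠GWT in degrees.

∠GWT = 44°

1. ∠NGT = 23°  [same arc TN]
2. ∠GTN = 113°  [cyclic TNWG, opposite ∠T+∠W]
3. ∠GNT = 44°  [△TNG]
4. ∠GWT = 44°  [same arc TG]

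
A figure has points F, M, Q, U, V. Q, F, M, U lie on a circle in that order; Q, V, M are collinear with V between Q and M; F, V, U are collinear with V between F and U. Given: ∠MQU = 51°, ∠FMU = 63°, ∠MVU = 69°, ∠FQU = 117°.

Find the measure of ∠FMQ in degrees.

1. ∠MFU = 51°  [same arc MU]
2. ∠FVQ = 69°  [vertical angles at V]
3. ∠FVM = 111°  [linear pair at V on QM]
4. ∠FMQ = 18°  [△FVM]

∠FMQ = 18°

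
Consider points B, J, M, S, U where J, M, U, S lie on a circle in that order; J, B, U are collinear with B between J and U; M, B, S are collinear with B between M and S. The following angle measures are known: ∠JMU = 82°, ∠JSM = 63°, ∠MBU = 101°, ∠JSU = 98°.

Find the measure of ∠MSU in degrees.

∠MSU = 35°

1. ∠JUM = 63°  [same arc JM]
2. ∠MJU = 35°  [△JMU]
3. ∠MSU = 35°  [same arc MU]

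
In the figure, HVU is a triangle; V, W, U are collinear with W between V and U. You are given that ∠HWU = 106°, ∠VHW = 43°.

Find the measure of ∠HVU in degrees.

∠HVU = 63°

1. ∠HWV = 74°  [linear pair at W on VU]
2. ∠HVW = 63°  [△HVW]
3. ∠HVU = 63°  [W on ray VU]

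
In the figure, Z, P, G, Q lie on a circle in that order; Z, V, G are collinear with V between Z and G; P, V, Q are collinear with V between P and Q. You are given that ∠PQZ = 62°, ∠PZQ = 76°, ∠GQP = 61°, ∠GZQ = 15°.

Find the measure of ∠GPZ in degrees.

∠GPZ = 57°

1. ∠PGZ = 62°  [same arc ZP]
2. ∠GZP = 61°  [same arc PG]
3. ∠GPZ = 57°  [△ZPG]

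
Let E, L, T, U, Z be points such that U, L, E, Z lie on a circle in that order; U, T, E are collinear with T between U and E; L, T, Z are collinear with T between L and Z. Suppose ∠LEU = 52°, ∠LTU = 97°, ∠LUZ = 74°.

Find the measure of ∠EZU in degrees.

1. ∠LZU = 52°  [same arc UL]
2. ∠ETZ = 97°  [vertical angles at T]
3. ∠ULZ = 54°  [△ULZ]
4. ∠UTZ = 83°  [linear pair at T on UE]
5. ∠UEZ = 54°  [same arc UZ]
6. ∠EUZ = 45°  [△UTZ]
7. ∠EZU = 81°  [△UEZ]

∠EZU = 81°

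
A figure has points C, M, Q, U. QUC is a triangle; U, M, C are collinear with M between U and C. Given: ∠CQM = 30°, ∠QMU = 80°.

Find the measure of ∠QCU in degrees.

1. ∠CMQ = 100°  [linear pair at M on UC]
2. ∠MCQ = 50°  [△QMC]
3. ∠QCU = 50°  [M on ray CU]

∠QCU = 50°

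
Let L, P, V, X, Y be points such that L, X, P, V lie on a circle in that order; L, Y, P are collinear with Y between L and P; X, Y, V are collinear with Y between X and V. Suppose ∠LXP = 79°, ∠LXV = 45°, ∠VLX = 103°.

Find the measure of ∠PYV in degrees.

∠PYV = 66°

1. ∠LVP = 101°  [cyclic LXPV, opposite ∠X+∠V]
2. ∠LPV = 45°  [same arc LV]
3. ∠LVX = 32°  [△LXV]
4. ∠PLV = 34°  [△LPV]
5. ∠LYV = 114°  [△LYV]
6. ∠PYV = 66°  [linear pair at Y on LP]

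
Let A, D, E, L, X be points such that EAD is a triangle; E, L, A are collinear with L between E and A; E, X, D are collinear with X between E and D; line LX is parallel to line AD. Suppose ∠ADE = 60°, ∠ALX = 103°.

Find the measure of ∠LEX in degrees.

∠LEX = 43°

1. ∠EXL = 60°  [LX∥AD, corresponding at X]
2. ∠ELX = 77°  [linear pair at L on EA]
3. ∠LEX = 43°  [△ELX]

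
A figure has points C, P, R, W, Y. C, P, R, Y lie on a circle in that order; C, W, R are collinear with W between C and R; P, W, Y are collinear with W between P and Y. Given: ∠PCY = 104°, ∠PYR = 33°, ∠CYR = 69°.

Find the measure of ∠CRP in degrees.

1. ∠PCR = 33°  [same arc PR]
2. ∠CPR = 111°  [cyclic CPRY, opposite ∠P+∠Y]
3. ∠CRP = 36°  [△CPR]

∠CRP = 36°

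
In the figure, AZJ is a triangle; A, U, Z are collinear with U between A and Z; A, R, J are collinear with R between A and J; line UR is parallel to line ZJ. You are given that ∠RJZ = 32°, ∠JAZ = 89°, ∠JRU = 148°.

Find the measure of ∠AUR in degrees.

1. ∠AJZ = 32°  [R on ray JA]
2. ∠AZJ = 59°  [△AZJ]
3. ∠AUR = 59°  [UR∥ZJ, corresponding at U]

∠AUR = 59°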